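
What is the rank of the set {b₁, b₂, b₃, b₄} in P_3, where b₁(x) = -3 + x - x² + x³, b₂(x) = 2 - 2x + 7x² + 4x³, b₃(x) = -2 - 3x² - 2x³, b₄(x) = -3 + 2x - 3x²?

Use coordinates relative to {1, x, …, x³}.
Put the 4×4 matrix [b₁|b₂|b₃|b₄] into echelon form.
There are 3 pivot columns, so rank = 3.

rank 3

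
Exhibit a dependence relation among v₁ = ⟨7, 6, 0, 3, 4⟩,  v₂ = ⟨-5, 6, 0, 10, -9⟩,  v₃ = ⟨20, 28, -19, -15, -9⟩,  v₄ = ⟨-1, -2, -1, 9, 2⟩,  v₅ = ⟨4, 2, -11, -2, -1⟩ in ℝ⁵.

2v₁ + v₂ - v₃ - 3v₄ + 2v₅ = 0

Solve the homogeneous system with v₁, v₂, v₃, v₄, v₅ as columns by row-reducing the coefficient matrix.
The free variable yields coefficients (2, 1, -1, -3, 2) (any nonzero multiple also works).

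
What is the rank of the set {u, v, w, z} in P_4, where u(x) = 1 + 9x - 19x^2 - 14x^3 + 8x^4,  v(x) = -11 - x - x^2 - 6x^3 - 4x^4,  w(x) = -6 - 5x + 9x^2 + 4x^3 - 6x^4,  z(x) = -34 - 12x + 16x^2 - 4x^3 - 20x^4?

Represent each element by its coordinate vector in ℝ⁵.
Form the matrix with u, v, w, z as columns and reduce.
There are 2 pivot columns, so rank = 2.

rank 2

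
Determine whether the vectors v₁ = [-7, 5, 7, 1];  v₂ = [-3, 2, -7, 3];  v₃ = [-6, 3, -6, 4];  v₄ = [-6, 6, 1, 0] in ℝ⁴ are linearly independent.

linearly independent

Row-reduce the matrix whose columns are v₁, v₂, v₃, v₄.
The reduction yields 4 nonzero rows, so the rank is 4.
Since rank = 4 (the number of vectors), the set is linearly independent.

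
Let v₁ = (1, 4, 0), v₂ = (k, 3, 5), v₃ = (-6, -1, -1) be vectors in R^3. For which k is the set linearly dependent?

k = 59/2

The set is linearly dependent precisely when det[v₁; v₂; v₃] = 0.
Expanding, det = 4*k - 118.
Setting this to zero gives k = 59/2.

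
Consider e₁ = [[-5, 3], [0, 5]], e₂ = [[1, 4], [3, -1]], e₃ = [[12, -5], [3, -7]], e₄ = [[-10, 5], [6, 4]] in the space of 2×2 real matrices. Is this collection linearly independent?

Take coordinates with respect to the standard basis {E₁₁, E₁₂, E₂₁, E₂₂}.
Form the 4×4 matrix with these as columns; its determinant is 981.
A nonzero determinant means the columns are linearly independent.

linearly independent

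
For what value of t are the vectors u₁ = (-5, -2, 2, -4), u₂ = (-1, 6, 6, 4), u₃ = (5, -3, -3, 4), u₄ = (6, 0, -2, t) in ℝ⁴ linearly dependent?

Place the vectors as rows of a 4×4 matrix; dependence ⇔ determinant zero.
The determinant works out to 624 - 108*t.
This vanishes exactly when t = 52/9.

t = 52/9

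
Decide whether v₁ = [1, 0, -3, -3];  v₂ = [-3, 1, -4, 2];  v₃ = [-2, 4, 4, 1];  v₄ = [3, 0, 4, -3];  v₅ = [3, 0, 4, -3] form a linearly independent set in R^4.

There are 5 vectors in a 4-dimensional space, so they cannot be linearly independent.

linearly dependent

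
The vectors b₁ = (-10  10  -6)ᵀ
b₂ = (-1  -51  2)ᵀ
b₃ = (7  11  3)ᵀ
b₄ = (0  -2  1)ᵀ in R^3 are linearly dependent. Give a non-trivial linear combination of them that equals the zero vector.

Write the vectors as columns of a matrix and find a nonzero vector in its null space.
The free variable yields coefficients (2, 1, 3, 1) (any nonzero multiple also works).

2b₁ + b₂ + 3b₃ + b₄ = 0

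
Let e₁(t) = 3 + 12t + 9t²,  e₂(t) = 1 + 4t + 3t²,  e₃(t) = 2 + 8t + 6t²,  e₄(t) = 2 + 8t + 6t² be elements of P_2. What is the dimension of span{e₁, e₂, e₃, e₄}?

Use coordinates relative to {1, t, t²}.
Apply Gaussian elimination to the matrix whose rows are e₁, e₂, e₃, e₄.
There is 1 pivot column, so rank = 1.
(With 4 elements in a 3-dimensional space the rank is at most 3.)

dim = 1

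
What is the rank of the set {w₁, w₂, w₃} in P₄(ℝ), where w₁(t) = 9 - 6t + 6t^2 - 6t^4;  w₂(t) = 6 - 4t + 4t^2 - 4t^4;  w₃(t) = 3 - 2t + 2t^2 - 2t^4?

1

Pass to coordinate vectors with respect to the basis {1, t, …, t^4}.
Row-reduce the 3×5 matrix with these as rows.
Exactly 1 pivot survives; hence the rank is 1.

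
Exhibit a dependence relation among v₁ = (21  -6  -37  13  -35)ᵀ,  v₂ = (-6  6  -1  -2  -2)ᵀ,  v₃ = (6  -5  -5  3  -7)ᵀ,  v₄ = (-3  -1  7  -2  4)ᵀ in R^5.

Set up α₁v₁ + … + α₄v₄ = 0 and solve the homogeneous system.
A generator of the null space is (1, -1, -3, 3).

v₁ - v₂ - 3v₃ + 3v₄ = 0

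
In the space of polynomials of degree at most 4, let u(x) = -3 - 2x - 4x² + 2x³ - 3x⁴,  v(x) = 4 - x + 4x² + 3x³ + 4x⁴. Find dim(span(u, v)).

Pass to coordinate vectors with respect to the basis {1, x, …, x⁴}.
Form the matrix with u, v as columns and reduce.
The echelon form has 2 nonzero rows, so the rank is 2.

2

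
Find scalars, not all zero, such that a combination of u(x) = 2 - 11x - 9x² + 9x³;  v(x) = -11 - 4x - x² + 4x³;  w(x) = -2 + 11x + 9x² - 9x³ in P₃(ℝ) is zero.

Write each element as a vector in ℝ⁴ using {1, x, …, x³}.
Solve the homogeneous system with u, v, w as columns by row-reducing the coefficient matrix.
A generator of the null space is (1, 0, 1).

u + w = 0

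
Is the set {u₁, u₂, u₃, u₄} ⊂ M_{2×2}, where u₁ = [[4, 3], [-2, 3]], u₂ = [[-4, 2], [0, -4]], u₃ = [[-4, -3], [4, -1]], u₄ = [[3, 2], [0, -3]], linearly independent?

Write each element as a coordinate vector in ℝ⁴ using {E₁₁, E₁₂, E₂₁, E₂₂}.
Row-reduce the matrix whose columns are u₁, u₂, u₃, u₄.
The reduction yields 4 nonzero rows, so the rank is 4.
Since rank = 4 (the number of vectors), the set is linearly independent.

linearly independent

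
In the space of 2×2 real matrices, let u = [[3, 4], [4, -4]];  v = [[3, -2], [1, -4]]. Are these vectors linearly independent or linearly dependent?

Take coordinates with respect to the standard basis {E₁₁, E₁₂, E₂₁, E₂₂}.
Place the vectors as rows of a 2×4 matrix and reduce to echelon form.
The reduction yields 2 nonzero rows, so the rank is 2.
Since rank = 2 (the number of vectors), the set is linearly independent.

linearly independent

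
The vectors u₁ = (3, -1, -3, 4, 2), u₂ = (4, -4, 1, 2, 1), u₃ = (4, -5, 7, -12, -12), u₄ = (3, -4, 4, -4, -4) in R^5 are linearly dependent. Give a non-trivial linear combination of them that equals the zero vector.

u₁ - 2u₂ - u₃ + 3u₄ = 0

Set up α₁u₁ + … + α₄u₄ = 0 and solve the homogeneous system.
A generator of the null space is (1, -2, -1, 3).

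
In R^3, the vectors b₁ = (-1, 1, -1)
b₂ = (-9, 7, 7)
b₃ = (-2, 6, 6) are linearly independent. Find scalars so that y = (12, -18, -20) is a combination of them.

y = b₁ - b₂ - 2b₃

Solve the system with b₁, b₂, b₃ as columns and y as the right-hand side.
Back-substitution yields (c₁, c₂, c₃) = (1, -1, -2).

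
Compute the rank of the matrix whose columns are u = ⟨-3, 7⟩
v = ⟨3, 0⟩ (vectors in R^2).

2

Row-reduce the 2×2 matrix with these as rows.
The echelon form has 2 nonzero rows, so the rank is 2.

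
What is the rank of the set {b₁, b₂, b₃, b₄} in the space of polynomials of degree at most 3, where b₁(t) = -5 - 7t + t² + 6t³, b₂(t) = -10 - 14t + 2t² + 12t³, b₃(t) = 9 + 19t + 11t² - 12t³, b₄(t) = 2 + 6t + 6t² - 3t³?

Use coordinates relative to {1, t, …, t³}.
Apply Gaussian elimination to the matrix whose rows are b₁, b₂, b₃, b₄.
The echelon form has 2 nonzero rows, so the rank is 2.

2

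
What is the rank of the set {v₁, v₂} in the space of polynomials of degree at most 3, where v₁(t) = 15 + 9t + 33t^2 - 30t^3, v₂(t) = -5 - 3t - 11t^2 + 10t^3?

Represent each element by its coordinate vector in ℝ⁴.
Put the 4×2 matrix [v₁|v₂] into echelon form.
Exactly 1 pivot survives; hence the rank is 1.

1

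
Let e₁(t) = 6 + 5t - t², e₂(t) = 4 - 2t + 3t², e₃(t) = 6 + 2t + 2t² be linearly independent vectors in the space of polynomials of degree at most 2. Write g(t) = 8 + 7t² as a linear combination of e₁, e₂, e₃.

g = -2e₁ - e₂ + 4e₃

Take coordinate vectors relative to {1, t, t²}.
Solve the system with e₁, e₂, e₃ as columns and g as the right-hand side.
The system has the unique solution (c₁, c₂, c₃) = (-2, -1, 4).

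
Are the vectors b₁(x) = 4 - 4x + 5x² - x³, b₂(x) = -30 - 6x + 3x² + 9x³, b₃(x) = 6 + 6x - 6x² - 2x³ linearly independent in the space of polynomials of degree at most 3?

linearly dependent

Take coordinates with respect to the standard basis {1, x, …, x³}.
Place the vectors as rows of a 3×4 matrix and reduce to echelon form.
The reduction yields 2 nonzero rows, so the rank is 2.
Since rank 2 < 3, the set is linearly dependent.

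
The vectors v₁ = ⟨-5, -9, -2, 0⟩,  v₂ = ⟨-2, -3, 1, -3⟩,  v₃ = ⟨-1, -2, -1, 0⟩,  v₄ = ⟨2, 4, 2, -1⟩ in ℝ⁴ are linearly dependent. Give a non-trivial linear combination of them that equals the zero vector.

v₁ - v₂ + 3v₃ + 3v₄ = 0

Row-reduce the matrix with v₁, v₂, v₃, v₄ as columns; the null space gives the coefficients.
The free variable yields coefficients (1, -1, 3, 3) (any nonzero multiple also works).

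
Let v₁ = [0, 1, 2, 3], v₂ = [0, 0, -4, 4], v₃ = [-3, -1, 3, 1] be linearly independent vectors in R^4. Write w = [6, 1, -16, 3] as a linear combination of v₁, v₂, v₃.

w = -v₁ + 2v₂ - 2v₃

Write w = c₁v₁ + … + c₃v₃ and equate components.
Row-reducing the augmented matrix gives the unique coefficients (c₁, c₂, c₃) = (-1, 2, -2).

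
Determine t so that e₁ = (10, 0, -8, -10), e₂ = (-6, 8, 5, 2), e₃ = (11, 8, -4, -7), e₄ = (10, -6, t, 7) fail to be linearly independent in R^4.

Dependence holds iff the 4×4 matrix [e₁ e₂ e₃ e₄] is singular.
Cofactor expansion gives det = -640*t - 64.
This vanishes exactly when t = -1/10.

t = -1/10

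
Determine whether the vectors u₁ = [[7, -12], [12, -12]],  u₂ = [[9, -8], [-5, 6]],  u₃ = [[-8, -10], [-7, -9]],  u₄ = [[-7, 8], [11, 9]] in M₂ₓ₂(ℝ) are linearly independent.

linearly independent

Write each element as a coordinate vector in ℝ⁴ using {E₁₁, E₁₂, E₂₁, E₂₂}.
Form the 4×4 matrix with these as columns; its determinant is -54486.
A nonzero determinant means the columns are linearly independent.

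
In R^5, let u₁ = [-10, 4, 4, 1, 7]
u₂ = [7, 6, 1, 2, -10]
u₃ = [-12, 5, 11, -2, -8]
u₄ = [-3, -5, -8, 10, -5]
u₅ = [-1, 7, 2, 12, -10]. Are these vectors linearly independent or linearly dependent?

linearly independent

Place the vectors as rows of a 5×5 matrix and reduce to echelon form.
The reduction yields 5 nonzero rows, so the rank is 5.
Since rank = 5 (the number of vectors), the set is linearly independent.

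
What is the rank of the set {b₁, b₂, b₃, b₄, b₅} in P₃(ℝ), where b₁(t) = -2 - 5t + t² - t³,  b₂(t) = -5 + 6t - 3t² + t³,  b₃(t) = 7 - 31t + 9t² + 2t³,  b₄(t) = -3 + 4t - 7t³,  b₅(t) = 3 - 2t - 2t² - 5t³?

4

Represent each element by its coordinate vector in ℝ⁴.
Form the matrix with b₁, b₂, b₃, b₄, b₅ as columns and reduce.
There are 4 pivot columns, so rank = 4.
(With 5 elements in a 4-dimensional space the rank is at most 4.)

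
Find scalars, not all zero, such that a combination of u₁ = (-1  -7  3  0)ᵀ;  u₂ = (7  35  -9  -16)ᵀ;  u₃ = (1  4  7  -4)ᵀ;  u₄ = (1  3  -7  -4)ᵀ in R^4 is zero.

Solve the homogeneous system with u₁, u₂, u₃, u₄ as columns by row-reducing the coefficient matrix.
One solution (up to scaling) is (3, 1, -2, -2).

3u₁ + u₂ - 2u₃ - 2u₄ = 0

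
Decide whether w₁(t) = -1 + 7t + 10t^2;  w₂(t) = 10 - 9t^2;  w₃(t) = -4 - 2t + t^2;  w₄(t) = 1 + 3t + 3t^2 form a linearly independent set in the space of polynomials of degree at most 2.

linearly dependent

Take coordinates with respect to the standard basis {1, t, t^2}.
There are 4 vectors in a 3-dimensional space, so they cannot be linearly independent.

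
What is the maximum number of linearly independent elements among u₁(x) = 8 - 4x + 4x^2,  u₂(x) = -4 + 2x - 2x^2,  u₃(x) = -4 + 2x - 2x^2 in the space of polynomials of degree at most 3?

1

Represent each element by its coordinate vector in ℝ⁴.
Put the 4×3 matrix [u₁|u₂|u₃] into echelon form.
The echelon form has 1 nonzero row, so the rank is 1.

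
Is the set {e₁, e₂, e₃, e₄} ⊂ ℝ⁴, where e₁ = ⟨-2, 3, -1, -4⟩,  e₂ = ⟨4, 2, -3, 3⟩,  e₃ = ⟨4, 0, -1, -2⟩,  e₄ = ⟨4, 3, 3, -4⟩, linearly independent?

Place the vectors as rows of a 4×4 matrix and reduce to echelon form.
The reduction yields 4 nonzero rows, so the rank is 4.
Since rank = 4 (the number of vectors), the set is linearly independent.

linearly independent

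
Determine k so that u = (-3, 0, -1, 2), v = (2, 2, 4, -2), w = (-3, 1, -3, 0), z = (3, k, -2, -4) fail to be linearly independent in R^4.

k = 7/12

Dependence holds iff the 4×4 matrix [u v w z] is singular.
Expanding, det = 24*k - 14.
This vanishes exactly when k = 7/12.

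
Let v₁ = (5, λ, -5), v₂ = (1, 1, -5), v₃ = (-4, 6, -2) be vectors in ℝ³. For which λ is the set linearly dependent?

λ = -45/11

Dependence holds iff the 3×3 matrix [v₁ v₂ v₃] is singular.
Cofactor expansion gives det = 22*λ + 90.
This vanishes exactly when λ = -45/11.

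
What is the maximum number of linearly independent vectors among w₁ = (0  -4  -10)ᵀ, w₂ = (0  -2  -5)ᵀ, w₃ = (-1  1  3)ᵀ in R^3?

Apply Gaussian elimination to the matrix whose rows are w₁, w₂, w₃.
The echelon form has 2 nonzero rows, so the rank is 2.

2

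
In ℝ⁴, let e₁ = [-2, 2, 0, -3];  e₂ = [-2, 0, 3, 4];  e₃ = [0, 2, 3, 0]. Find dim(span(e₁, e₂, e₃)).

dim = 3

Row-reduce the 3×4 matrix with these as rows.
There are 3 pivot columns, so rank = 3.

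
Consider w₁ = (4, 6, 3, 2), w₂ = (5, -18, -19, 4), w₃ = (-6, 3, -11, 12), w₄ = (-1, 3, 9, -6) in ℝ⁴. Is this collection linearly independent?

linearly dependent

The matrix [w₁|w₂|w₃|w₄] has determinant 0.
A zero determinant means the columns are linearly dependent.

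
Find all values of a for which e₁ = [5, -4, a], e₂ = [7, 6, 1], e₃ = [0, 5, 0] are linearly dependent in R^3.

a = 5/7

Place the vectors as rows of a 3×3 matrix; dependence ⇔ determinant zero.
Expanding, det = 35*a - 25.
Setting this to zero gives a = 5/7.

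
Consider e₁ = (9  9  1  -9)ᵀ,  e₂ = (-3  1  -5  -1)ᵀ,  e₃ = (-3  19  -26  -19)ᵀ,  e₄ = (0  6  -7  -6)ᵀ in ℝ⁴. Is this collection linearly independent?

linearly dependent

Row-reduce the matrix whose columns are e₁, e₂, e₃, e₄.
The reduction yields 2 nonzero rows, so the rank is 2.
Since rank 2 < 4, the set is linearly dependent.
Indeed 3e₁ + 11e₂ - 2e₃ = 0.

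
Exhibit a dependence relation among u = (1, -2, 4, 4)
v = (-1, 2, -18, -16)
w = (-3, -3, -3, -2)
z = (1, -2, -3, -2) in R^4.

Write the vectors as columns of a matrix and find a nonzero vector in its null space.
A generator of the null space is (3, 1, 0, -2).

3u + v - 2z = 0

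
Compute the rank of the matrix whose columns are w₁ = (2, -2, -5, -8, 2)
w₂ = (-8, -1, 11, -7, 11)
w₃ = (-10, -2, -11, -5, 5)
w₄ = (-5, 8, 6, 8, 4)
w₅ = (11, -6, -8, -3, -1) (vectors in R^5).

5

Apply Gaussian elimination to the matrix whose rows are w₁, w₂, w₃, w₄, w₅.
There are 5 pivot columns, so rank = 5.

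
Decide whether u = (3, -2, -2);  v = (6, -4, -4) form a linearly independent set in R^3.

linearly dependent

Place the vectors as rows of a 2×3 matrix and reduce to echelon form.
The reduction yields 1 nonzero row, so the rank is 1.
Since rank 1 < 2, the set is linearly dependent.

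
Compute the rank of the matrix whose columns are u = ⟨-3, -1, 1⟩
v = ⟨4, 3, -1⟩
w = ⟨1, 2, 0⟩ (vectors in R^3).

rank 2

Put the 3×3 matrix [u|v|w] into echelon form.
Reduction leaves 2 leading entries, giving rank 2.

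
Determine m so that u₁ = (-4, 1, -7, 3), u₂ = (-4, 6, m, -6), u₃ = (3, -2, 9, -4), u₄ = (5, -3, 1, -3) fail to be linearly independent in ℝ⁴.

m = 43

Place the vectors as rows of a 4×4 matrix; dependence ⇔ determinant zero.
The determinant works out to 688 - 16*m.
Solving 688 - 16*m = 0 yields m = 43.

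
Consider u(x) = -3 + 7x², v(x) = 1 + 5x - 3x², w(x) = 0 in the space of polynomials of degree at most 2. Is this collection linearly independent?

linearly dependent

Take coordinates with respect to the standard basis {1, x, x²}.
One of the vectors is the zero vector, so the set is linearly dependent.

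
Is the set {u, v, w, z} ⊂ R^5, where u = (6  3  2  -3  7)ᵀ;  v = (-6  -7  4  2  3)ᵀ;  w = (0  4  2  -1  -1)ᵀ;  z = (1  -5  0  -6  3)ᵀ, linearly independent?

linearly independent

Row-reduce the matrix whose columns are u, v, w, z.
The reduction yields 4 nonzero rows, so the rank is 4.
Since rank = 4 (the number of vectors), the set is linearly independent.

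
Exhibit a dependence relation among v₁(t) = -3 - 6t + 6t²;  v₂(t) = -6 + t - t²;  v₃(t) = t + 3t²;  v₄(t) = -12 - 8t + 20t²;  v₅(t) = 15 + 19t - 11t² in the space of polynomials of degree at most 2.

2v₁ + v₂ + 3v₃ - v₄ = 0

Take coordinates with respect to {1, t, t²}.
Write the vectors as columns of a matrix and find a nonzero vector in its null space.
A generator of the null space is (2, 1, 3, -1, 0).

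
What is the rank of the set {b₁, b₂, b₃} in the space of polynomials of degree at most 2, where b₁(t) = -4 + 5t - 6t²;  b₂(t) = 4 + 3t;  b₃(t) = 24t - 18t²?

rank 2

Represent each element by its coordinate vector in ℝ³.
Row-reduce the 3×3 matrix with these as rows.
There are 2 pivot columns, so rank = 2.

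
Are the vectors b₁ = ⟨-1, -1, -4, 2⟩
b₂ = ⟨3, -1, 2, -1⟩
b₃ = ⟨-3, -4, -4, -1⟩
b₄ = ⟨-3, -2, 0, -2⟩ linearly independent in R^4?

Form the 4×4 matrix with these as columns; its determinant is 30.
A nonzero determinant means the columns are linearly independent.

linearly independent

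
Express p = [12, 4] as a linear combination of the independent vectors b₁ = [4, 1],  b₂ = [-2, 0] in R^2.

p = 4b₁ + 2b₂

Solve the system with b₁, b₂ as columns and p as the right-hand side.
Back-substitution yields (c₁, c₂) = (4, 2).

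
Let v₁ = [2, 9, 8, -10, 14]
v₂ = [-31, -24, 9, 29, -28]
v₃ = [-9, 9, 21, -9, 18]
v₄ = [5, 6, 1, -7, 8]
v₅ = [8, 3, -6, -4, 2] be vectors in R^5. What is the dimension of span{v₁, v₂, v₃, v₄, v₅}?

Put the 5×5 matrix [v₁|v₂|v₃|v₄|v₅] into echelon form.
Exactly 2 pivots survive; hence the rank is 2.

2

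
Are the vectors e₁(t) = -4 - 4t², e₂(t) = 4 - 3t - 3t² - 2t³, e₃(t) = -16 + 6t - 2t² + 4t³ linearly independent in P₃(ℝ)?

linearly dependent

Write each element as a coordinate vector in ℝ⁴ using {1, t, …, t³}.
Row-reduce the matrix whose columns are e₁, e₂, e₃.
The reduction yields 2 nonzero rows, so the rank is 2.
Since rank 2 < 3, the set is linearly dependent.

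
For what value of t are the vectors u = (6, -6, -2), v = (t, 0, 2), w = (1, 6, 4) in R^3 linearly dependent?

t = 7

The vectors are dependent exactly when the determinant of the matrix with rows u, v, w vanishes.
Cofactor expansion gives det = 12*t - 84.
Solving 12*t - 84 = 0 yields t = 7.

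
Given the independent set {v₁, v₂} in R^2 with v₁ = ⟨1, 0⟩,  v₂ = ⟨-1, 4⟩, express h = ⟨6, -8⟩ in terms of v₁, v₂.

Since v₁, v₂ are independent, the coefficients expressing h are uniquely determined by a linear system.
Row-reducing the augmented matrix gives the unique coefficients (α₁, α₂) = (4, -2).

h = 4v₁ - 2v₂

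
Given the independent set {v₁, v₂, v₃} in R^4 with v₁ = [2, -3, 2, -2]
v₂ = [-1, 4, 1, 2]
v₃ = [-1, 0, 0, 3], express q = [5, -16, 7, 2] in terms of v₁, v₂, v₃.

Set up the augmented matrix [v₁ | v₂ | v₃ | q] and row-reduce.
The system has the unique solution (c₁, c₂, c₃) = (4, -1, 4).

q = 4v₁ - v₂ + 4v₃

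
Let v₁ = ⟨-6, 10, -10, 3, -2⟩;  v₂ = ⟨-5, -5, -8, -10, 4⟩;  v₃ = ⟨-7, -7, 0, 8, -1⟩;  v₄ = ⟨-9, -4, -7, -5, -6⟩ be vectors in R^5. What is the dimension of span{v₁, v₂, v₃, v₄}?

4

Put the 5×4 matrix [v₁|v₂|v₃|v₄] into echelon form.
The echelon form has 4 nonzero rows, so the rank is 4.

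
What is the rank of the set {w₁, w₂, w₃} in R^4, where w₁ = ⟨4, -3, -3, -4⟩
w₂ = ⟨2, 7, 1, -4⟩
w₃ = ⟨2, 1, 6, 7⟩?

Row-reduce the 3×4 matrix with these as rows.
The echelon form has 3 nonzero rows, so the rank is 3.

3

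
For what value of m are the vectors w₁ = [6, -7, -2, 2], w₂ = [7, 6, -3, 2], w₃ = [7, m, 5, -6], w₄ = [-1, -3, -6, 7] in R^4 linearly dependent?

The set is linearly dependent precisely when det[w₁; w₂; w₃; w₄] = 0.
The determinant works out to 42*m + 228.
This vanishes exactly when m = -38/7.

m = -38/7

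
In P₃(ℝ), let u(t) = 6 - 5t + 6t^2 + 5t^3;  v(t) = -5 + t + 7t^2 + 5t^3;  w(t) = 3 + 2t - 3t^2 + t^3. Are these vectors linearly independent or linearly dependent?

Write each element as a coordinate vector in ℝ⁴ using {1, t, …, t^3}.
Place the vectors as rows of a 3×4 matrix and reduce to echelon form.
The reduction yields 3 nonzero rows, so the rank is 3.
Since rank = 3 (the number of vectors), the set is linearly independent.

linearly independent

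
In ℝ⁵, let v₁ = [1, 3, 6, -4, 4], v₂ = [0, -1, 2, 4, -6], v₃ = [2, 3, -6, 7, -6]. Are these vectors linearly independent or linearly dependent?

Place the vectors as rows of a 3×5 matrix and reduce to echelon form.
The reduction yields 3 nonzero rows, so the rank is 3.
Since rank = 3 (the number of vectors), the set is linearly independent.

linearly independent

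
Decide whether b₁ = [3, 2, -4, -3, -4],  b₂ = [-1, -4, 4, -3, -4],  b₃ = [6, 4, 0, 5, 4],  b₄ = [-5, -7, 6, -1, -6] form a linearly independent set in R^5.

linearly independent

Row-reduce the matrix whose columns are b₁, b₂, b₃, b₄.
The reduction yields 4 nonzero rows, so the rank is 4.
Since rank = 4 (the number of vectors), the set is linearly independent.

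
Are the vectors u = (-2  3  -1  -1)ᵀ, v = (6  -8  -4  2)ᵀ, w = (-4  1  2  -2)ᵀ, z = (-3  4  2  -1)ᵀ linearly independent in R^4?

linearly dependent

One vector is a scalar multiple of another, so the set is dependent.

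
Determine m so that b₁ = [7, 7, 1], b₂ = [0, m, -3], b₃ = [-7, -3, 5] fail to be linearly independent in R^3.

m = -2

Dependence holds iff the 3×3 matrix [b₁ b₂ b₃] is singular.
Cofactor expansion gives det = 42*m + 84.
Setting this to zero gives m = -2.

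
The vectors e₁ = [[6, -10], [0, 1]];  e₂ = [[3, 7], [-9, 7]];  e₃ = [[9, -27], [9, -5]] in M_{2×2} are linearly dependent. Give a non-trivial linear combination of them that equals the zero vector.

2e₁ - e₂ - e₃ = 0

Write each element as a vector in ℝ⁴ using {E₁₁, E₁₂, E₂₁, E₂₂}.
Solve the homogeneous system with e₁, e₂, e₃ as columns by row-reducing the coefficient matrix.
One solution (up to scaling) is (2, -1, -1).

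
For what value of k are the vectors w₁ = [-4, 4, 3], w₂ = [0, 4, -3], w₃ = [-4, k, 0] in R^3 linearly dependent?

k = 8

The set is linearly dependent precisely when det[w₁; w₂; w₃] = 0.
Cofactor expansion gives det = 96 - 12*k.
Setting this to zero gives k = 8.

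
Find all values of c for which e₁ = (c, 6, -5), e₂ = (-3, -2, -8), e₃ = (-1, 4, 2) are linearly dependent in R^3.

c = -11/2

The vectors are dependent exactly when the determinant of the matrix with rows e₁, e₂, e₃ vanishes.
Expanding, det = 28*c + 154.
This vanishes exactly when c = -11/2.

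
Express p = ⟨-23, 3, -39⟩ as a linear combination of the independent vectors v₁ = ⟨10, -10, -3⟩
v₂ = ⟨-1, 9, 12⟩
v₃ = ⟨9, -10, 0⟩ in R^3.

Write p = c₁v₁ + … + c₃v₃ and equate components.
The system has the unique solution (c₁, c₂, c₃) = (1, -3, -4).

p = v₁ - 3v₂ - 4v₃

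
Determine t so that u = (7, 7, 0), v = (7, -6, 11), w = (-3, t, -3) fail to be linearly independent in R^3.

t = 6/11

Place the vectors as rows of a 3×3 matrix; dependence ⇔ determinant zero.
The determinant works out to 42 - 77*t.
This vanishes exactly when t = 6/11.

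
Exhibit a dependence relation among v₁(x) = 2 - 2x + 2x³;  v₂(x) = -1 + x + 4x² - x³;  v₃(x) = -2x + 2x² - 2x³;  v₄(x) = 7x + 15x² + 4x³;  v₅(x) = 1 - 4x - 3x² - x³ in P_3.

Write each element as a vector in ℝ⁴ using {1, x, …, x³}.
Row-reduce the matrix with v₁, v₂, v₃, v₄, v₅ as columns; the null space gives the coefficients.
One solution (up to scaling) is (2, 1, 1, -1, -3).

2v₁ + v₂ + v₃ - v₄ - 3v₅ = 0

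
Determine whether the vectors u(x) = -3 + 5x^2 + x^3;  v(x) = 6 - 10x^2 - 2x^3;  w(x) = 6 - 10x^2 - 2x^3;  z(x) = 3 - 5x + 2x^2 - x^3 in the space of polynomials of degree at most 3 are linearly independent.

linearly dependent

Take coordinates with respect to the standard basis {1, x, …, x^3}.
One vector is a scalar multiple of another, so the set is dependent.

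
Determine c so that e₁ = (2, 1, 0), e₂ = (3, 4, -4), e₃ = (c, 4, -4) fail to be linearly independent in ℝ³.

The set is linearly dependent precisely when det[e₁; e₂; e₃] = 0.
Expanding, det = 12 - 4*c.
This vanishes exactly when c = 3.

c = 3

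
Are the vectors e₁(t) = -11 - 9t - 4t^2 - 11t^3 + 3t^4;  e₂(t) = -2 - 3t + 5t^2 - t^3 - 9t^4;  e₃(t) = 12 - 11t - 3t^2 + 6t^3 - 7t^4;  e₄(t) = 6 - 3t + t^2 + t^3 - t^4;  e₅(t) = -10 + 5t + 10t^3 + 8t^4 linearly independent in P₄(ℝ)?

Take coordinates with respect to the standard basis {1, t, …, t^4}.
Place the vectors as rows of a 5×5 matrix and reduce to echelon form.
The reduction yields 5 nonzero rows, so the rank is 5.
Since rank = 5 (the number of vectors), the set is linearly independent.

linearly independent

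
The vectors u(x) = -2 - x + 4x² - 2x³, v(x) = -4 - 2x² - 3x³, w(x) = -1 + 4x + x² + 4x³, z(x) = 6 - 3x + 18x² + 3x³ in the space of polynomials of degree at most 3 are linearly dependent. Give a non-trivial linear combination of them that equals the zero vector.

3u - 3v - z = 0

Pass to coordinate vectors relative to the basis {1, x, …, x³}.
Set up α₁u + … + α₄z = 0 and solve the homogeneous system.
A generator of the null space is (3, -3, 0, -1).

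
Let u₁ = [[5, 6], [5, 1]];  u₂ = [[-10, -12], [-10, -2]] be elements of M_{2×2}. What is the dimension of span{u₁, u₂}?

1

Represent each element by its coordinate vector in ℝ⁴.
Apply Gaussian elimination to the matrix whose rows are u₁, u₂.
Exactly 1 pivot survives; hence the rank is 1.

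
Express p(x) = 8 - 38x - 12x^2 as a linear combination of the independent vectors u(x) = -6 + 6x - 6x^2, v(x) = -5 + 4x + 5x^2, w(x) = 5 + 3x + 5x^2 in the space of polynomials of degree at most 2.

p = -3u - 2v - 4w

Identify each element with its coordinate vector in ℝ³ via {1, x, x^2}.
Set up the augmented matrix [u | v | w | p] and row-reduce.
Back-substitution yields (a₁, a₂, a₃) = (-3, -2, -4).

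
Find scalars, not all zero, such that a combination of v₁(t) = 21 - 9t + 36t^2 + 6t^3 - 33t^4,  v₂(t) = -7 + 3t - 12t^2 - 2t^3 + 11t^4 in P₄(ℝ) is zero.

v₁ + 3v₂ = 0

Pass to coordinate vectors relative to the basis {1, t, …, t^4}.
Write the vectors as columns of a matrix and find a nonzero vector in its null space.
A generator of the null space is (1, 3).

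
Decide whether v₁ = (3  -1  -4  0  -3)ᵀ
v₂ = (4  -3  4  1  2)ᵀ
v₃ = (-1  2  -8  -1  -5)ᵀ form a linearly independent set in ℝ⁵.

Row-reduce the matrix whose columns are v₁, v₂, v₃.
The reduction yields 2 nonzero rows, so the rank is 2.
Since rank 2 < 3, the set is linearly dependent.
Indeed v₁ - v₂ - v₃ = 0.

linearly dependent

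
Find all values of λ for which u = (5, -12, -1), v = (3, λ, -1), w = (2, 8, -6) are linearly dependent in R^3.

Dependence holds iff the 3×3 matrix [u v w] is singular.
Expanding, det = -28*λ - 176.
Solving -28*λ - 176 = 0 yields λ = -44/7.

λ = -44/7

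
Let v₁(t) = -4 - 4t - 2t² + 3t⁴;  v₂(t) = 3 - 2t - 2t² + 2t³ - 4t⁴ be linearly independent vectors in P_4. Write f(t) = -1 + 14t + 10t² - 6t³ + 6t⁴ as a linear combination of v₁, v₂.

Take coordinate vectors relative to {1, t, …, t⁴}.
Solve the system with v₁, v₂ as columns and f as the right-hand side.
Back-substitution yields (α₁, α₂) = (-2, -3).

f = -2v₁ - 3v₂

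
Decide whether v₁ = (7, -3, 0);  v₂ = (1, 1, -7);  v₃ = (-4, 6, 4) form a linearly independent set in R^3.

Place the vectors as rows of a 3×3 matrix and reduce to echelon form.
The reduction yields 3 nonzero rows, so the rank is 3.
Since rank = 3 (the number of vectors), the set is linearly independent.

linearly independent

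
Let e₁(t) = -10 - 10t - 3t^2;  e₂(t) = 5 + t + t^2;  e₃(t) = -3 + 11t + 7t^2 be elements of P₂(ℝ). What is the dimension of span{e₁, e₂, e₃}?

Represent each element by its coordinate vector in ℝ³.
Row-reduce the 3×3 matrix with these as rows.
There are 3 pivot columns, so rank = 3.

dim = 3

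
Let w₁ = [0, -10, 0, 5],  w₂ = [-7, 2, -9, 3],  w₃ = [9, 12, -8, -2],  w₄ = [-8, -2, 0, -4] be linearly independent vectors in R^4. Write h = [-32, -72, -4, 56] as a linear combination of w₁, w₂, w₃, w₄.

h = 4w₁ + 4w₂ - 4w₃ - 4w₄

Solve the system with w₁, w₂, w₃, w₄ as columns and h as the right-hand side.
Back-substitution yields (α₁, …, α₄) = (4, 4, -4, -4).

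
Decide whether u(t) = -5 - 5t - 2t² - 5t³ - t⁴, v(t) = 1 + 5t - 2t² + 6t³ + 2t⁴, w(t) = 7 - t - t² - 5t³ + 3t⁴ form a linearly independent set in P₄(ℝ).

Write each element as a coordinate vector in ℝ⁵ using {1, t, …, t⁴}.
Row-reduce the matrix whose columns are u, v, w.
The reduction yields 3 nonzero rows, so the rank is 3.
Since rank = 3 (the number of vectors), the set is linearly independent.

linearly independent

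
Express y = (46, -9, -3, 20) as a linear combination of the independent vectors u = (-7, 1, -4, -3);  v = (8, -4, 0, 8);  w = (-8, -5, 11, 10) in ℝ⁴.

Set up the augmented matrix [u | v | w | y] and row-reduce.
Back-substitution yields (a₁, a₂, a₃) = (-2, 3, -1).

y = -2u + 3v - w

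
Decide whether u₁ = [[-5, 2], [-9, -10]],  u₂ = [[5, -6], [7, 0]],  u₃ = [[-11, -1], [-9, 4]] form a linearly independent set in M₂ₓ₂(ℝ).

Take coordinates with respect to the standard basis {E₁₁, E₁₂, E₂₁, E₂₂}.
Row-reduce the matrix whose columns are u₁, u₂, u₃.
The reduction yields 3 nonzero rows, so the rank is 3.
Since rank = 3 (the number of vectors), the set is linearly independent.

linearly independent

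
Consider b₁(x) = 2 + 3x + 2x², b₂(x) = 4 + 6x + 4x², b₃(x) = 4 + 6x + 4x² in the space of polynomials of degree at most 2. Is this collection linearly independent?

Write each element as a coordinate vector in ℝ³ using {1, x, x²}.
Row-reduce the matrix whose columns are b₁, b₂, b₃.
The reduction yields 1 nonzero row, so the rank is 1.
Since rank 1 < 3, the set is linearly dependent.
Indeed 2b₁ - b₂ = 0.

linearly dependent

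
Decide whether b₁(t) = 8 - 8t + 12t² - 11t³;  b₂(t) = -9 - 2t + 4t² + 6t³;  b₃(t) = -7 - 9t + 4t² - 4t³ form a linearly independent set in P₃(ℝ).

Write each element as a coordinate vector in ℝ⁴ using {1, t, …, t³}.
Place the vectors as rows of a 3×4 matrix and reduce to echelon form.
The reduction yields 3 nonzero rows, so the rank is 3.
Since rank = 3 (the number of vectors), the set is linearly independent.

linearly independent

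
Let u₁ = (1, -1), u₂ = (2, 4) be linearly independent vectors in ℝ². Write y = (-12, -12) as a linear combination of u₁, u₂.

y = -4u₁ - 4u₂

Solve the system with u₁, u₂ as columns and y as the right-hand side.
Back-substitution yields (c₁, c₂) = (-4, -4).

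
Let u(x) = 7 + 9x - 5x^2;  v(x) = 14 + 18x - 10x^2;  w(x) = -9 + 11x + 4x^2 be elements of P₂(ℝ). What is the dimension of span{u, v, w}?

Pass to coordinate vectors with respect to the basis {1, x, x^2}.
Apply Gaussian elimination to the matrix whose rows are u, v, w.
Exactly 2 pivots survive; hence the rank is 2.

dim = 2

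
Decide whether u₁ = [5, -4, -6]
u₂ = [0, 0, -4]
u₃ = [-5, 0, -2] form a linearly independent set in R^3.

Form the 3×3 matrix with these as columns; its determinant is -80.
A nonzero determinant means the columns are linearly independent.

linearly independent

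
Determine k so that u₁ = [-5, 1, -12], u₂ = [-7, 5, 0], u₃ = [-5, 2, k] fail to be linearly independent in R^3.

k = -22/3

The vectors are dependent exactly when the determinant of the matrix with rows u₁, u₂, u₃ vanishes.
Cofactor expansion gives det = -18*k - 132.
Solving -18*k - 132 = 0 yields k = -22/3.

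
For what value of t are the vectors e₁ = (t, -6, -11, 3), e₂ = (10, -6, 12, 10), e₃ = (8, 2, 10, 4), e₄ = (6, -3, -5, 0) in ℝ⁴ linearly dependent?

t = 57

Place the vectors as rows of a 4×4 matrix; dependence ⇔ determinant zero.
Expanding, det = 3648 - 64*t.
Setting this to zero gives t = 57.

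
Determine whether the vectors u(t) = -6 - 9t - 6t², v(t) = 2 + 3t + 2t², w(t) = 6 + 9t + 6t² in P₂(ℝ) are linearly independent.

linearly dependent

Write each element as a coordinate vector in ℝ³ using {1, t, t²}.
Place the vectors as rows of a 3×3 matrix and reduce to echelon form.
The reduction yields 1 nonzero row, so the rank is 1.
Since rank 1 < 3, the set is linearly dependent.
Indeed u + 3v = 0.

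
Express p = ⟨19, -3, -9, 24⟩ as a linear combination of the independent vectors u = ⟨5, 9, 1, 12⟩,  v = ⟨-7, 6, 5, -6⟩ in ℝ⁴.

p = u - 2v

Set up the augmented matrix [u | v | p] and row-reduce.
Back-substitution yields (a₁, a₂) = (1, -2).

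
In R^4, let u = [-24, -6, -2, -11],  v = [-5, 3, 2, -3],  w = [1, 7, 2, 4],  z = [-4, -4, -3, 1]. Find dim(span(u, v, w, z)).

Apply Gaussian elimination to the matrix whose rows are u, v, w, z.
Reduction leaves 3 leading entries, giving rank 3.

3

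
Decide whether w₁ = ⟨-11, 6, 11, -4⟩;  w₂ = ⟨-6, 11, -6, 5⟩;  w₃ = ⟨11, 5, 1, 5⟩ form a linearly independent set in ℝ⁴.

Row-reduce the matrix whose columns are w₁, w₂, w₃.
The reduction yields 3 nonzero rows, so the rank is 3.
Since rank = 3 (the number of vectors), the set is linearly independent.

linearly independent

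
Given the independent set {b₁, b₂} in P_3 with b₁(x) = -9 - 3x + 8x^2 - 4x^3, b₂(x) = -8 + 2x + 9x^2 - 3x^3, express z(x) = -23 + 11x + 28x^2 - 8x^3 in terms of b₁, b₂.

Identify each element with its coordinate vector in ℝ⁴ via {1, x, …, x^3}.
Set up the augmented matrix [b₁ | b₂ | z] and row-reduce.
The system has the unique solution (c₁, c₂) = (-1, 4).

z = -b₁ + 4b₂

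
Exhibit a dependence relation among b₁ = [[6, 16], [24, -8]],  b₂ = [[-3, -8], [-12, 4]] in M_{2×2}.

Write each element as a vector in ℝ⁴ using {E₁₁, E₁₂, E₂₁, E₂₂}.
Write the vectors as columns of a matrix and find a nonzero vector in its null space.
One solution (up to scaling) is (1, 2).

b₁ + 2b₂ = 0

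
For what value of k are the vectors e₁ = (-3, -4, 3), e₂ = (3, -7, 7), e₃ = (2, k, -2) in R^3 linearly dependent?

k = 8/3

The vectors are dependent exactly when the determinant of the matrix with rows e₁, e₂, e₃ vanishes.
Cofactor expansion gives det = 30*k - 80.
This vanishes exactly when k = 8/3.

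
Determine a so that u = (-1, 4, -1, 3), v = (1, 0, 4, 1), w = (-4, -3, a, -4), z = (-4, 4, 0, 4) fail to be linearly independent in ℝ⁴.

Place the vectors as rows of a 4×4 matrix; dependence ⇔ determinant zero.
Cofactor expansion gives det = -16*a - 136.
This vanishes exactly when a = -17/2.

a = -17/2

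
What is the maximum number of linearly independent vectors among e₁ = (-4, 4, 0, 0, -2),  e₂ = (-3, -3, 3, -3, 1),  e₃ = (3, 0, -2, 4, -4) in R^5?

Apply Gaussian elimination to the matrix whose rows are e₁, e₂, e₃.
There are 3 pivot columns, so rank = 3.

3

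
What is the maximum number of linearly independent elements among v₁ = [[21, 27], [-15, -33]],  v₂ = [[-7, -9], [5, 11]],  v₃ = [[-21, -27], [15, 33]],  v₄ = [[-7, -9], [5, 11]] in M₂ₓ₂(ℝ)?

Use coordinates relative to {E₁₁, E₁₂, E₂₁, E₂₂}.
Put the 4×4 matrix [v₁|v₂|v₃|v₄] into echelon form.
There is 1 pivot column, so rank = 1.

1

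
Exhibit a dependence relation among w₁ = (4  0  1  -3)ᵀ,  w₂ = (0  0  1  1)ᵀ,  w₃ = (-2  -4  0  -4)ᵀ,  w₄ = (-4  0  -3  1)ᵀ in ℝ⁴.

w₁ + 2w₂ + w₄ = 0

Write the vectors as columns of a matrix and find a nonzero vector in its null space.
A generator of the null space is (1, 2, 0, 1).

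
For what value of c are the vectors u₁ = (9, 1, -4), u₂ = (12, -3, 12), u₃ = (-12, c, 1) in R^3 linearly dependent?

c = -1/4

Place the vectors as rows of a 3×3 matrix; dependence ⇔ determinant zero.
Expanding, det = -156*c - 39.
This vanishes exactly when c = -1/4.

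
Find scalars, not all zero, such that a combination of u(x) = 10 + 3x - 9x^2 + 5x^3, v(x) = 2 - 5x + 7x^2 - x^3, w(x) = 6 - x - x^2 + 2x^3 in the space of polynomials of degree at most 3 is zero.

Write each element as a vector in ℝ⁴ using {1, x, …, x^3}.
Write the vectors as columns of a matrix and find a nonzero vector in its null space.
One solution (up to scaling) is (1, 1, -2).

u + v - 2w = 0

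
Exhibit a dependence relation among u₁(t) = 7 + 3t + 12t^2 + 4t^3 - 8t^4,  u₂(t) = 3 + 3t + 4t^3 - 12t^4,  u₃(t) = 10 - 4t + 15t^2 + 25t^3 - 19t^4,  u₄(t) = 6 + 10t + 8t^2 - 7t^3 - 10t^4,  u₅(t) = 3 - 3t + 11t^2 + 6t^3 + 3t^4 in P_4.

Write each element as a vector in ℝ⁵ using {1, t, …, t^4}.
Solve the homogeneous system with u₁, u₂, u₃, u₄, u₅ as columns by row-reducing the coefficient matrix.
The free variable yields coefficients (1, 2, -1, -1, 1) (any nonzero multiple also works).

u₁ + 2u₂ - u₃ - u₄ + u₅ = 0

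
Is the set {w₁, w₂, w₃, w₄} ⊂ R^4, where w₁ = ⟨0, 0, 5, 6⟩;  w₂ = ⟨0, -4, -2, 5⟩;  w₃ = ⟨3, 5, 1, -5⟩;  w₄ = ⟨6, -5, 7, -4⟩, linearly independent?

linearly independent

The matrix [w₁|w₂|w₃|w₄] has determinant -1665.
A nonzero determinant means the columns are linearly independent.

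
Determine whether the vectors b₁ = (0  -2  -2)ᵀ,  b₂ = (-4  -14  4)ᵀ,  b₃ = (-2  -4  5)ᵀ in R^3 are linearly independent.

Place the vectors as rows of a 3×3 matrix and reduce to echelon form.
The reduction yields 2 nonzero rows, so the rank is 2.
Since rank 2 < 3, the set is linearly dependent.

linearly dependent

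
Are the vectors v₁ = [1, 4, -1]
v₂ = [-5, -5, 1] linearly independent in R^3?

Row-reduce the matrix whose columns are v₁, v₂.
The reduction yields 2 nonzero rows, so the rank is 2.
Since rank = 2 (the number of vectors), the set is linearly independent.

linearly independent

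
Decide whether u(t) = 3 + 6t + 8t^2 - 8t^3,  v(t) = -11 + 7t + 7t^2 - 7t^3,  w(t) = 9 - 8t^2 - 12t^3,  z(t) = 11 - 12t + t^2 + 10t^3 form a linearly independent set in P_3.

linearly independent

Write each element as a coordinate vector in ℝ⁴ using {1, t, …, t^3}.
Row-reduce the matrix whose columns are u, v, w, z.
The reduction yields 4 nonzero rows, so the rank is 4.
Since rank = 4 (the number of vectors), the set is linearly independent.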